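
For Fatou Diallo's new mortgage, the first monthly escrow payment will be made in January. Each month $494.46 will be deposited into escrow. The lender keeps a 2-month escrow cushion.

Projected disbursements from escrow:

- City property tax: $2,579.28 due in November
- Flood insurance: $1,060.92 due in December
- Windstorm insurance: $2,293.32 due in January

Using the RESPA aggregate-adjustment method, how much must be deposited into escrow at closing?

$2,787.78

Cushion = 2 × $494.46 = $988.92
Trial balance (start $0, +$494.46 each month, − disbursements):
  Jan: +$494.46 − $2,293.32 → -$1,798.86
  Feb: +$494.46 → -$1,304.40
  Mar: +$494.46 → -$809.94
  Apr: +$494.46 → -$315.48
  May: +$494.46 → $178.98
  Jun: +$494.46 → $673.44
  Jul: +$494.46 → $1,167.90
  Aug: +$494.46 → $1,662.36
  Sep: +$494.46 → $2,156.82
  Oct: +$494.46 → $2,651.28
  Nov: +$494.46 − $2,579.28 → $566.46
  Dec: +$494.46 − $1,060.92 → $0.00
Lowest trial balance = -$1,798.86 (Jan)
Initial deposit = cushion − low point = $988.92 − (-$1,798.86) = $2,787.78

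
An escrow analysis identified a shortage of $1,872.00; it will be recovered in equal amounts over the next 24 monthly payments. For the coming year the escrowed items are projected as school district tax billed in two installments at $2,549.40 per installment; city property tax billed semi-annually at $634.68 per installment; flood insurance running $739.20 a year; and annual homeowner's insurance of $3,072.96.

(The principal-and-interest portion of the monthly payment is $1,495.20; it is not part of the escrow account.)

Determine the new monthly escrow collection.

School district tax = $2,549.40 × 2 = $5,098.80/yr
City property tax = $634.68 × 2 = $1,269.36/yr
Flood insurance = $739.20/yr
Homeowner's insurance = $3,072.96/yr
Yearly total = $10,180.32
Monthly = $10,180.32 / 12 = $848.36
Monthly shortage recovery: $1,872.00 / 24 = $78.00
New monthly escrow = $848.36 + $78.00 = $926.36

$926.36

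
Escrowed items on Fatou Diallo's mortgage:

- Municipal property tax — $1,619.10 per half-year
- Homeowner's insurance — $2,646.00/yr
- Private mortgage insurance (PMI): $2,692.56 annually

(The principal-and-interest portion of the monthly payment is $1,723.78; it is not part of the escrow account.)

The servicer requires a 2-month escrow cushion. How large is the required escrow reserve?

Municipal property tax: $1,619.10 × 2 = $3,238.20 annually
Homeowner's insurance: $2,646.00 annually
Private mortgage insurance (PMI): $2,692.56 annually
Annual escrow total = $8,576.76
Per month = $8,576.76 ÷ 12 = $714.73
Cushion = 2 × $714.73 = $1,429.46

$1,429.46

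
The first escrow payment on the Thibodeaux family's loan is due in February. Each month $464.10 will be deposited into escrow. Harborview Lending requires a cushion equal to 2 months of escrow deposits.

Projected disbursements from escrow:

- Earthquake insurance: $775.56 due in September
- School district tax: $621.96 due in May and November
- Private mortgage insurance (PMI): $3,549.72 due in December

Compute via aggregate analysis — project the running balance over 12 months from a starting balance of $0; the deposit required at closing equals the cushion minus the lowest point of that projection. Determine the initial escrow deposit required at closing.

$1,392.30

Cushion = 2 × $464.10 = $928.20
Trial balance (start $0, +$464.10 each month, − disbursements):
  Feb: +$464.10 → $464.10
  Mar: +$464.10 → $928.20
  Apr: +$464.10 → $1,392.30
  May: +$464.10 − $621.96 → $1,234.44
  Jun: +$464.10 → $1,698.54
  Jul: +$464.10 → $2,162.64
  Aug: +$464.10 → $2,626.74
  Sep: +$464.10 − $775.56 → $2,315.28
  Oct: +$464.10 → $2,779.38
  Nov: +$464.10 − $621.96 → $2,621.52
  Dec: +$464.10 − $3,549.72 → -$464.10
  Jan: +$464.10 → $0.00
Lowest trial balance = -$464.10 (Dec)
Initial deposit = cushion − low point = $928.20 − (-$464.10) = $1,392.30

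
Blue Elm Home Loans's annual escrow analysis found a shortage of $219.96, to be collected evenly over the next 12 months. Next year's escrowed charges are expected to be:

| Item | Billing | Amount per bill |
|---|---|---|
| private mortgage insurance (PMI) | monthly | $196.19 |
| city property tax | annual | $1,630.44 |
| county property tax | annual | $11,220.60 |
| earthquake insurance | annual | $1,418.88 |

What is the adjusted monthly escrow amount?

Private mortgage insurance (PMI): $196.19 × 12 = $2,354.28 annually
City property tax: $1,630.44 annually
County property tax: $11,220.60 annually
Earthquake insurance: $1,418.88 annually
Total annual escrow = $16,624.20
Monthly = $16,624.20 ÷ 12 = $1,385.35
Shortage spread = $219.96 / 12 = $18.33/mo
Adjusted monthly = $1,385.35 + $18.33 = $1,403.68

$1,403.68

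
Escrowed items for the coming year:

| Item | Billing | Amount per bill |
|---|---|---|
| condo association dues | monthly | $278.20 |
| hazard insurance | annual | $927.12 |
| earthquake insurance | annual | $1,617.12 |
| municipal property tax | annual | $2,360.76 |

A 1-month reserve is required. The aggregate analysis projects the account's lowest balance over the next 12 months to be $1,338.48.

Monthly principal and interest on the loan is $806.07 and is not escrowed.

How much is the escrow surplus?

$651.53

Condo association dues: $278.20 × 12 = $3,338.40
Hazard insurance: $927.12
Earthquake insurance: $1,617.12
Municipal property tax: $2,360.76
Yearly total = $3,338.40 + $927.12 + $1,617.12 + $2,360.76 = $8,243.40
Per month = $8,243.40 ÷ 12 = $686.95
Cushion = 1 × $686.95 = $686.95
Surplus = $1,338.48 − $686.95 = $651.53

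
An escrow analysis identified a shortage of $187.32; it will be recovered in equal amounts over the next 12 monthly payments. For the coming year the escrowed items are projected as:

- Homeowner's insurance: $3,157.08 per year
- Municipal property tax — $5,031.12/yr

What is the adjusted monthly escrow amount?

$697.96

Homeowner's insurance = $3,157.08/yr
Municipal property tax = $5,031.12/yr
Annual escrow total = $8,188.20
Base monthly escrow = $8,188.20 / 12 = $682.35
Shortage spread = $187.32 ÷ 12 = $15.61/mo
New monthly escrow = $682.35 + $15.61 = $697.96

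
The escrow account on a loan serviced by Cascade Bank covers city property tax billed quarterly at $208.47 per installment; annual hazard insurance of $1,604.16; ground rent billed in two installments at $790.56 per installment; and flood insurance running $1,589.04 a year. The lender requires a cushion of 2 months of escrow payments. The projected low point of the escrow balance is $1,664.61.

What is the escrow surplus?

$729.91

City property tax — $208.47 × 4 = $833.88 per year
Hazard insurance — $1,604.16 per year
Ground rent — $790.56 × 2 = $1,581.12 per year
Flood insurance — $1,589.04 per year
Total annual escrow = $5,608.20
Per month = $5,608.20 / 12 = $467.35
Required cushion = 2 × $467.35 = $934.70
Surplus = $1,664.61 − $934.70 = $729.91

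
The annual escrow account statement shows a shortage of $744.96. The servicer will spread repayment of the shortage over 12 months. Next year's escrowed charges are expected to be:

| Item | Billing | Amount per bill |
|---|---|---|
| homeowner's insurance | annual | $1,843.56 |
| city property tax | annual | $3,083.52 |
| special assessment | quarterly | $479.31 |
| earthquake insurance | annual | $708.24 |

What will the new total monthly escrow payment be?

Homeowner's insurance = $1,843.56/yr
City property tax = $3,083.52/yr
Special assessment = $479.31 × 4 = $1,917.24/yr
Earthquake insurance = $708.24/yr
Total per year = $1,843.56 + $3,083.52 + $1,917.24 + $708.24 = $7,552.56
Base monthly escrow = $7,552.56 / 12 = $629.38
Shortage spread = $744.96 ÷ 12 = $62.08/mo
New monthly escrow = $629.38 + $62.08 = $691.46

$691.46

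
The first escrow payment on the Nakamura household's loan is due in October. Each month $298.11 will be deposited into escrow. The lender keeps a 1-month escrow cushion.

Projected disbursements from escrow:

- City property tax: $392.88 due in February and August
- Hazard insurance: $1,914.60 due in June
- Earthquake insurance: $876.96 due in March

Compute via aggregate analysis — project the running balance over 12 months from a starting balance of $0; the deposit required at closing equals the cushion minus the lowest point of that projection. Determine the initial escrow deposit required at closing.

$799.56

Cushion = 1 × $298.11 = $298.11
Trial balance (start $0, +$298.11 each month, − disbursements):
  Oct: +$298.11 → $298.11
  Nov: +$298.11 → $596.22
  Dec: +$298.11 → $894.33
  Jan: +$298.11 → $1,192.44
  Feb: +$298.11 − $392.88 → $1,097.67
  Mar: +$298.11 − $876.96 → $518.82
  Apr: +$298.11 → $816.93
  May: +$298.11 → $1,115.04
  Jun: +$298.11 − $1,914.60 → -$501.45
  Jul: +$298.11 → -$203.34
  Aug: +$298.11 − $392.88 → -$298.11
  Sep: +$298.11 → $0.00
Lowest trial balance = -$501.45 (Jun)
Initial deposit = cushion − low point = $298.11 − (-$501.45) = $799.56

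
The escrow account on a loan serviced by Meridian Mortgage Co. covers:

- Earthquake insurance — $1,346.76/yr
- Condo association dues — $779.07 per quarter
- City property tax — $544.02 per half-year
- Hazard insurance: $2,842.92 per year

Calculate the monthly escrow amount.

$699.50

Earthquake insurance = $1,346.76 annually
Condo association dues = $779.07 × 4 = $3,116.28 annually
City property tax = $544.02 × 2 = $1,088.04 annually
Hazard insurance = $2,842.92 annually
Combined annual = $1,346.76 + $3,116.28 + $1,088.04 + $2,842.92 = $8,394.00
Monthly escrow = $8,394.00 / 12 = $699.50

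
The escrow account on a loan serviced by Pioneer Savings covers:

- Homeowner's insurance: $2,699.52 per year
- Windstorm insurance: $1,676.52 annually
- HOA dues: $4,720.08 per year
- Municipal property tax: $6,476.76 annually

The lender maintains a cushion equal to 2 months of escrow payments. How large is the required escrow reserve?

$2,595.48

Homeowner's insurance — $2,699.52 annually
Windstorm insurance — $1,676.52 annually
HOA dues — $4,720.08 annually
Municipal property tax — $6,476.76 annually
Annual escrow total = $15,572.88
Monthly escrow = $15,572.88 / 12 = $1,297.74
Required cushion = 2 × $1,297.74 = $2,595.48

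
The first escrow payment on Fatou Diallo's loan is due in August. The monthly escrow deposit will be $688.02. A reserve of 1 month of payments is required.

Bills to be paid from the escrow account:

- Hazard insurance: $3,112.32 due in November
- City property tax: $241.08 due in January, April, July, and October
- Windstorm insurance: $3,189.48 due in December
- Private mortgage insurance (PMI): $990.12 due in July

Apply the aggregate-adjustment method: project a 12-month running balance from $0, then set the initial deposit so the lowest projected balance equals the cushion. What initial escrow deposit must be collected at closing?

$3,790.80

Cushion = 1 × $688.02 = $688.02
Trial balance (start $0, +$688.02 each month, − disbursements):
  Aug: +$688.02 → $688.02
  Sep: +$688.02 → $1,376.04
  Oct: +$688.02 − $241.08 → $1,822.98
  Nov: +$688.02 − $3,112.32 → -$601.32
  Dec: +$688.02 − $3,189.48 → -$3,102.78
  Jan: +$688.02 − $241.08 → -$2,655.84
  Feb: +$688.02 → -$1,967.82
  Mar: +$688.02 → -$1,279.80
  Apr: +$688.02 − $241.08 → -$832.86
  May: +$688.02 → -$144.84
  Jun: +$688.02 → $543.18
  Jul: +$688.02 − $1,231.20 → $0.00
Lowest trial balance = -$3,102.78 (Dec)
Initial deposit = cushion − low point = $688.02 − (-$3,102.78) = $3,790.80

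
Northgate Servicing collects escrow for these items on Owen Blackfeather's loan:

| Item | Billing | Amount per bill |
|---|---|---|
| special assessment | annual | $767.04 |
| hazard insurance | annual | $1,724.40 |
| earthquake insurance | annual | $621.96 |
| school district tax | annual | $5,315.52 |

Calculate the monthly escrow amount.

Special assessment: $767.04 per year
Hazard insurance: $1,724.40 per year
Earthquake insurance: $621.96 per year
School district tax: $5,315.52 per year
Total annual escrow = $767.04 + $1,724.40 + $621.96 + $5,315.52 = $8,428.92
Base monthly escrow = $8,428.92 / 12 = $702.41

$702.41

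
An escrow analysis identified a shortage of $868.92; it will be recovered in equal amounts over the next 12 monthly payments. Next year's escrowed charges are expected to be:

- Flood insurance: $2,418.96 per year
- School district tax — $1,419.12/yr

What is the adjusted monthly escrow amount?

$392.25

Flood insurance: $2,418.96
School district tax: $1,419.12
Yearly total = $2,418.96 + $1,419.12 = $3,838.08
Per month = $3,838.08 / 12 = $319.84
Shortage spread = $868.92 / 12 = $72.41/mo
Adjusted monthly = $319.84 + $72.41 = $392.25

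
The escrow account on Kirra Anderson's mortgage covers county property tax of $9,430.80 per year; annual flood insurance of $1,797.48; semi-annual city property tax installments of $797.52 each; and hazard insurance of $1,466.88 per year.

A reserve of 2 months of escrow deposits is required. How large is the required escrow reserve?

County property tax = $9,430.80 annually
Flood insurance = $1,797.48 annually
City property tax = $797.52 × 2 = $1,595.04 annually
Hazard insurance = $1,466.88 annually
Yearly total = $14,290.20
Per month = $14,290.20 / 12 = $1,190.85
Required cushion = 2 × $1,190.85 = $2,381.70

$2,381.70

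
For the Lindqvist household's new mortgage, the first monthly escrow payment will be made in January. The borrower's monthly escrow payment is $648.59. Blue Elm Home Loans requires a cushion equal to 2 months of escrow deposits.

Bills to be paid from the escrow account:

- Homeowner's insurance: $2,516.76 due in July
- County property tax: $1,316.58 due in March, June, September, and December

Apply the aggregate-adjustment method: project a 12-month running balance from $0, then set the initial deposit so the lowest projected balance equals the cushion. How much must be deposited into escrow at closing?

$1,926.37

Cushion = 2 × $648.59 = $1,297.18
Trial balance (start $0, +$648.59 each month, − disbursements):
  Jan: +$648.59 → $648.59
  Feb: +$648.59 → $1,297.18
  Mar: +$648.59 − $1,316.58 → $629.19
  Apr: +$648.59 → $1,277.78
  May: +$648.59 → $1,926.37
  Jun: +$648.59 − $1,316.58 → $1,258.38
  Jul: +$648.59 − $2,516.76 → -$609.79
  Aug: +$648.59 → $38.80
  Sep: +$648.59 − $1,316.58 → -$629.19
  Oct: +$648.59 → $19.40
  Nov: +$648.59 → $667.99
  Dec: +$648.59 − $1,316.58 → $0.00
Lowest trial balance = -$629.19 (Sep)
Initial deposit = cushion − low point = $1,297.18 − (-$629.19) = $1,926.37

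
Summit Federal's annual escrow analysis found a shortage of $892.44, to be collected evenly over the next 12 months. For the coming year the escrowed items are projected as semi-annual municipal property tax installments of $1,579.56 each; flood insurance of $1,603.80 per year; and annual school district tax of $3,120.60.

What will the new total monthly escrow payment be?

$731.33

Municipal property tax: $1,579.56 × 2 = $3,159.12 per year
Flood insurance: $1,603.80 per year
School district tax: $3,120.60 per year
Combined annual = $7,883.52
Base monthly escrow = $7,883.52 ÷ 12 = $656.96
Shortage spread = $892.44 ÷ 12 = $74.37/mo
Adjusted monthly = $656.96 + $74.37 = $731.33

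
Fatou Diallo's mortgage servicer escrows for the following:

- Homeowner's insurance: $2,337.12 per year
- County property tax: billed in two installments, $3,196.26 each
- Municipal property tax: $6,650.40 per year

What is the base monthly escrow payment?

Homeowner's insurance: $2,337.12 annually
County property tax: $3,196.26 × 2 = $6,392.52 annually
Municipal property tax: $6,650.40 annually
Yearly total = $15,380.04
Monthly = $15,380.04 ÷ 12 = $1,281.67

$1,281.67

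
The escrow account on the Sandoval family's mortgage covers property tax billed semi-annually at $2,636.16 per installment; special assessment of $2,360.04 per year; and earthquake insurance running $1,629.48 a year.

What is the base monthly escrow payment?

$771.82

Property tax: $2,636.16 × 2 = $5,272.32 annually
Special assessment: $2,360.04 annually
Earthquake insurance: $1,629.48 annually
Total per year = $5,272.32 + $2,360.04 + $1,629.48 = $9,261.84
Monthly escrow = $9,261.84 / 12 = $771.82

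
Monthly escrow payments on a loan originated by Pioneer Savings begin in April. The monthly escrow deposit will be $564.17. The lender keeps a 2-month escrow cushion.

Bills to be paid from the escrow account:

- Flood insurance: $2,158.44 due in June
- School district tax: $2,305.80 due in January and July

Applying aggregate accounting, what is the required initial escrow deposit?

$3,335.90

Cushion = 2 × $564.17 = $1,128.34
Trial balance (start $0, +$564.17 each month, − disbursements):
  Apr: +$564.17 → $564.17
  May: +$564.17 → $1,128.34
  Jun: +$564.17 − $2,158.44 → -$465.93
  Jul: +$564.17 − $2,305.80 → -$2,207.56
  Aug: +$564.17 → -$1,643.39
  Sep: +$564.17 → -$1,079.22
  Oct: +$564.17 → -$515.05
  Nov: +$564.17 → $49.12
  Dec: +$564.17 → $613.29
  Jan: +$564.17 − $2,305.80 → -$1,128.34
  Feb: +$564.17 → -$564.17
  Mar: +$564.17 → $0.00
Lowest trial balance = -$2,207.56 (Jul)
Initial deposit = cushion − low point = $1,128.34 − (-$2,207.56) = $3,335.90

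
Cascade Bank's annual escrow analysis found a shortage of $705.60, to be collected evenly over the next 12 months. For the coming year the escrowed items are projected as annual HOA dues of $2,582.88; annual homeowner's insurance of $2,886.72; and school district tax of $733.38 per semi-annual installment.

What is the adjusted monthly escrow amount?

$636.83

HOA dues: $2,582.88 per year
Homeowner's insurance: $2,886.72 per year
School district tax: $733.38 × 2 = $1,466.76 per year
Annual escrow total = $6,936.36
Base monthly escrow = $6,936.36 ÷ 12 = $578.03
Shortage per month = $705.60 / 12 = $58.80
Adjusted monthly = $578.03 + $58.80 = $636.83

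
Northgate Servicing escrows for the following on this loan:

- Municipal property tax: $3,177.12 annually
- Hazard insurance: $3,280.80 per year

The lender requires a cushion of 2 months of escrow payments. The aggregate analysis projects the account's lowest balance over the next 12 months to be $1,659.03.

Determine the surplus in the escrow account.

Municipal property tax = $3,177.12
Hazard insurance = $3,280.80
Yearly total = $3,177.12 + $3,280.80 = $6,457.92
Monthly escrow = $6,457.92 ÷ 12 = $538.16
Required reserve = 2 × $538.16 = $1,076.32
Surplus = $1,659.03 − $1,076.32 = $582.71

$582.71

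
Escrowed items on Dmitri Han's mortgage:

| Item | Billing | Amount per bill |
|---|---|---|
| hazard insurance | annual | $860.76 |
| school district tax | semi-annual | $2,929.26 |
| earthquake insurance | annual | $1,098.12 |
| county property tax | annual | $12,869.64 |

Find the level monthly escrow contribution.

$1,723.92

Hazard insurance: $860.76
School district tax: $2,929.26 × 2 = $5,858.52
Earthquake insurance: $1,098.12
County property tax: $12,869.64
Annual escrow total = $860.76 + $5,858.52 + $1,098.12 + $12,869.64 = $20,687.04
Base monthly escrow = $20,687.04 ÷ 12 = $1,723.92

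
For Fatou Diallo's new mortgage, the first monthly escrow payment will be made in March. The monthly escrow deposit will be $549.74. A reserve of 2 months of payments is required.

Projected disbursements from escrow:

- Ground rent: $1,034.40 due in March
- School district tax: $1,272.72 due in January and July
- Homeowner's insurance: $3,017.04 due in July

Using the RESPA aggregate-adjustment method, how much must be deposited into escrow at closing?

$3,674.94

Cushion = 2 × $549.74 = $1,099.48
Trial balance (start $0, +$549.74 each month, − disbursements):
  Mar: +$549.74 − $1,034.40 → -$484.66
  Apr: +$549.74 → $65.08
  May: +$549.74 → $614.82
  Jun: +$549.74 → $1,164.56
  Jul: +$549.74 − $4,289.76 → -$2,575.46
  Aug: +$549.74 → -$2,025.72
  Sep: +$549.74 → -$1,475.98
  Oct: +$549.74 → -$926.24
  Nov: +$549.74 → -$376.50
  Dec: +$549.74 → $173.24
  Jan: +$549.74 − $1,272.72 → -$549.74
  Feb: +$549.74 → $0.00
Lowest trial balance = -$2,575.46 (Jul)
Initial deposit = cushion − low point = $1,099.48 − (-$2,575.46) = $3,674.94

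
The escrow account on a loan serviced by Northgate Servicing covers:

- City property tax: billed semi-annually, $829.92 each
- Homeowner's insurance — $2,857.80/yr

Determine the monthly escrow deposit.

City property tax = $829.92 × 2 = $1,659.84 annually
Homeowner's insurance = $2,857.80 annually
Combined annual = $1,659.84 + $2,857.80 = $4,517.64
Per month = $4,517.64 ÷ 12 = $376.47

$376.47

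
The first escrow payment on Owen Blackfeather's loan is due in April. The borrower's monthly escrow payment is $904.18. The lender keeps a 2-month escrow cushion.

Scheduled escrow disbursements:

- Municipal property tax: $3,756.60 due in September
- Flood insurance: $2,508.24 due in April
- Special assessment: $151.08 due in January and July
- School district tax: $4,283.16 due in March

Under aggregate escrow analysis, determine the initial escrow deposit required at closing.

$3,412.42

Cushion = 2 × $904.18 = $1,808.36
Trial balance (start $0, +$904.18 each month, − disbursements):
  Apr: +$904.18 − $2,508.24 → -$1,604.06
  May: +$904.18 → -$699.88
  Jun: +$904.18 → $204.30
  Jul: +$904.18 − $151.08 → $957.40
  Aug: +$904.18 → $1,861.58
  Sep: +$904.18 − $3,756.60 → -$990.84
  Oct: +$904.18 → -$86.66
  Nov: +$904.18 → $817.52
  Dec: +$904.18 → $1,721.70
  Jan: +$904.18 − $151.08 → $2,474.80
  Feb: +$904.18 → $3,378.98
  Mar: +$904.18 − $4,283.16 → $0.00
Lowest trial balance = -$1,604.06 (Apr)
Initial deposit = cushion − low point = $1,808.36 − (-$1,604.06) = $3,412.42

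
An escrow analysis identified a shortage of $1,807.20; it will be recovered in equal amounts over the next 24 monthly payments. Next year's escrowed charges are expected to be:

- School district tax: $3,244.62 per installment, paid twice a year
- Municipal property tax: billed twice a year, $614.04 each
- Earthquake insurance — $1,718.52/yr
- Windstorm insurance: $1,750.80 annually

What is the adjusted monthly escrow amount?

School district tax = $3,244.62 × 2 = $6,489.24/yr
Municipal property tax = $614.04 × 2 = $1,228.08/yr
Earthquake insurance = $1,718.52/yr
Windstorm insurance = $1,750.80/yr
Yearly total = $6,489.24 + $1,228.08 + $1,718.52 + $1,750.80 = $11,186.64
Monthly escrow = $11,186.64 / 12 = $932.22
Shortage per month = $1,807.20 ÷ 24 = $75.30
Adjusted monthly = $932.22 + $75.30 = $1,007.52

$1,007.52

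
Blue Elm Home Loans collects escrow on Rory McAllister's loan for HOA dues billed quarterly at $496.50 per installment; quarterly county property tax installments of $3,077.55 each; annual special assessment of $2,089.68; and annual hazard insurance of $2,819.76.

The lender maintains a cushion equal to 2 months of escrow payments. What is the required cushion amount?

$3,200.94

HOA dues = $496.50 × 4 = $1,986.00/yr
County property tax = $3,077.55 × 4 = $12,310.20/yr
Special assessment = $2,089.68/yr
Hazard insurance = $2,819.76/yr
Yearly total = $19,205.64
Monthly = $19,205.64 ÷ 12 = $1,600.47
Cushion = 2 × $1,600.47 = $3,200.94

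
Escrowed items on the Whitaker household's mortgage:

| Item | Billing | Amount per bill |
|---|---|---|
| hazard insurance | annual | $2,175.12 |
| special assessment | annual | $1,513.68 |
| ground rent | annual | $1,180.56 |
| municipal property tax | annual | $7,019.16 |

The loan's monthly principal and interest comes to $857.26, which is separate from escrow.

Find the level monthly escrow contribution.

Hazard insurance = $2,175.12
Special assessment = $1,513.68
Ground rent = $1,180.56
Municipal property tax = $7,019.16
Yearly total = $2,175.12 + $1,513.68 + $1,180.56 + $7,019.16 = $11,888.52
Monthly escrow = $11,888.52 ÷ 12 = $990.71

$990.71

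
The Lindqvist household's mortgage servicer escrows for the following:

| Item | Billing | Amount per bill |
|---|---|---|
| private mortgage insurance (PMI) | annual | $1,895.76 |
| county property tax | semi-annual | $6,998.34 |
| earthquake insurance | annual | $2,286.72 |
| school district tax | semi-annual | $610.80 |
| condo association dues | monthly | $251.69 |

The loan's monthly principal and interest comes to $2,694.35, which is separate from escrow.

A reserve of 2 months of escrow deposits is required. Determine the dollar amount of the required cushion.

$3,736.84

Private mortgage insurance (PMI): $1,895.76 annually
County property tax: $6,998.34 × 2 = $13,996.68 annually
Earthquake insurance: $2,286.72 annually
School district tax: $610.80 × 2 = $1,221.60 annually
Condo association dues: $251.69 × 12 = $3,020.28 annually
Total annual escrow = $1,895.76 + $13,996.68 + $2,286.72 + $1,221.60 + $3,020.28 = $22,421.04
Base monthly escrow = $22,421.04 / 12 = $1,868.42
Reserve = 2 × $1,868.42 = $3,736.84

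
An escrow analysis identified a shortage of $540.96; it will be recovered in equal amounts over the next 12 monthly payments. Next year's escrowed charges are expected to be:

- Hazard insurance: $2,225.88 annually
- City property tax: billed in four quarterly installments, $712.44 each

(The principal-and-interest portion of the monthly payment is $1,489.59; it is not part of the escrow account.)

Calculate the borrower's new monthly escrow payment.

$468.05

Hazard insurance = $2,225.88
City property tax = $712.44 × 4 = $2,849.76
Total per year = $2,225.88 + $2,849.76 = $5,075.64
Monthly = $5,075.64 / 12 = $422.97
Monthly shortage recovery: $540.96 / 12 = $45.08
Adjusted monthly = $422.97 + $45.08 = $468.05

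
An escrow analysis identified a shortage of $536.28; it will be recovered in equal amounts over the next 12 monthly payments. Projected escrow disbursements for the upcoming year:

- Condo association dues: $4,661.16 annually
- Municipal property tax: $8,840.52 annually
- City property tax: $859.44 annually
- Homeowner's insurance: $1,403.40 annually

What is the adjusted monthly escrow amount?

$1,358.40

Condo association dues: $4,661.16 annually
Municipal property tax: $8,840.52 annually
City property tax: $859.44 annually
Homeowner's insurance: $1,403.40 annually
Combined annual = $15,764.52
Monthly = $15,764.52 / 12 = $1,313.71
Monthly shortage recovery: $536.28 / 12 = $44.69
New monthly escrow = $1,313.71 + $44.69 = $1,358.40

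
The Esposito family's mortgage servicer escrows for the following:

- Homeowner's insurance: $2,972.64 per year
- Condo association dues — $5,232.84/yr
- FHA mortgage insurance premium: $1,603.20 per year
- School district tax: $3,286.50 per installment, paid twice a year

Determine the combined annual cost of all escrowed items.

$16,381.68

Homeowner's insurance — $2,972.64 annually
Condo association dues — $5,232.84 annually
FHA mortgage insurance premium — $1,603.20 annually
School district tax — $3,286.50 × 2 = $6,573.00 annually
Yearly total = $16,381.68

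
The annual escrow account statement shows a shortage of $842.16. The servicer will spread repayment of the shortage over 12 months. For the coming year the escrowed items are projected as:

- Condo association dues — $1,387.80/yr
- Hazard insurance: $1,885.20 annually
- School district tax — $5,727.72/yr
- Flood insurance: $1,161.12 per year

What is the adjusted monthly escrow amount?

Condo association dues — $1,387.80
Hazard insurance — $1,885.20
School district tax — $5,727.72
Flood insurance — $1,161.12
Total per year = $10,161.84
Monthly escrow = $10,161.84 / 12 = $846.82
Shortage per month = $842.16 ÷ 12 = $70.18
Adjusted monthly = $846.82 + $70.18 = $917.00

$917.00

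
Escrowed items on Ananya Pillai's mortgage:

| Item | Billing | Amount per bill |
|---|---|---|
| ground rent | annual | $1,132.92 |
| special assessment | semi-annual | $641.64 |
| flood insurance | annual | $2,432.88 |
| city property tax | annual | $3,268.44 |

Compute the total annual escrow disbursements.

$8,117.52

Ground rent = $1,132.92/yr
Special assessment = $641.64 × 2 = $1,283.28/yr
Flood insurance = $2,432.88/yr
City property tax = $3,268.44/yr
Yearly total = $1,132.92 + $1,283.28 + $2,432.88 + $3,268.44 = $8,117.52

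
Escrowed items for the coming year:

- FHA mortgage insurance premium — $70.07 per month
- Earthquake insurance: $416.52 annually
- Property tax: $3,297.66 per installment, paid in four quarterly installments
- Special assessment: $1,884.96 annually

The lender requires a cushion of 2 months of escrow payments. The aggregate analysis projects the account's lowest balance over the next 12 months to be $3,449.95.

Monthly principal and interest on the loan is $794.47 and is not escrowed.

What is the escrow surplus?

FHA mortgage insurance premium: $70.07 × 12 = $840.84/yr
Earthquake insurance: $416.52/yr
Property tax: $3,297.66 × 4 = $13,190.64/yr
Special assessment: $1,884.96/yr
Yearly total = $16,332.96
Base monthly escrow = $16,332.96 ÷ 12 = $1,361.08
Required reserve = 2 × $1,361.08 = $2,722.16
Surplus = $3,449.95 − $2,722.16 = $727.79

$727.79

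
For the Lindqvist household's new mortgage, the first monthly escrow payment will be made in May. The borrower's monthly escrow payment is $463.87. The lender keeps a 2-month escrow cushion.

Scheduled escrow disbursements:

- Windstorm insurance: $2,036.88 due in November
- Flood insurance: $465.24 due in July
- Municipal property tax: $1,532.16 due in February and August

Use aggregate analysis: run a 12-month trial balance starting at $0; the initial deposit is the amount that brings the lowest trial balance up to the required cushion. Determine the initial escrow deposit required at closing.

Cushion = 2 × $463.87 = $927.74
Trial balance (start $0, +$463.87 each month, − disbursements):
  May: +$463.87 → $463.87
  Jun: +$463.87 → $927.74
  Jul: +$463.87 − $465.24 → $926.37
  Aug: +$463.87 − $1,532.16 → -$141.92
  Sep: +$463.87 → $321.95
  Oct: +$463.87 → $785.82
  Nov: +$463.87 − $2,036.88 → -$787.19
  Dec: +$463.87 → -$323.32
  Jan: +$463.87 → $140.55
  Feb: +$463.87 − $1,532.16 → -$927.74
  Mar: +$463.87 → -$463.87
  Apr: +$463.87 → $0.00
Lowest trial balance = -$927.74 (Feb)
Initial deposit = cushion − low point = $927.74 − (-$927.74) = $1,855.48

$1,855.48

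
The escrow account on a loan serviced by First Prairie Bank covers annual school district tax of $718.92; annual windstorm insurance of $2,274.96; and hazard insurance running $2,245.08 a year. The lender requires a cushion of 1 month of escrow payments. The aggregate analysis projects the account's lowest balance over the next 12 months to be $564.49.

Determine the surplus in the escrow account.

School district tax = $718.92 annually
Windstorm insurance = $2,274.96 annually
Hazard insurance = $2,245.08 annually
Yearly total = $5,238.96
Base monthly escrow = $5,238.96 / 12 = $436.58
Required cushion = 1 × $436.58 = $436.58
Excess over cushion: $564.49 − $436.58 = $127.91

$127.91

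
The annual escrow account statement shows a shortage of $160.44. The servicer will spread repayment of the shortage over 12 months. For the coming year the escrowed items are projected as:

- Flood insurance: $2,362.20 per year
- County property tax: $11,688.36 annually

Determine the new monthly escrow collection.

$1,184.25

Flood insurance: $2,362.20 annually
County property tax: $11,688.36 annually
Total per year = $14,050.56
Monthly escrow = $14,050.56 / 12 = $1,170.88
Shortage per month = $160.44 / 12 = $13.37
Adjusted monthly = $1,170.88 + $13.37 = $1,184.25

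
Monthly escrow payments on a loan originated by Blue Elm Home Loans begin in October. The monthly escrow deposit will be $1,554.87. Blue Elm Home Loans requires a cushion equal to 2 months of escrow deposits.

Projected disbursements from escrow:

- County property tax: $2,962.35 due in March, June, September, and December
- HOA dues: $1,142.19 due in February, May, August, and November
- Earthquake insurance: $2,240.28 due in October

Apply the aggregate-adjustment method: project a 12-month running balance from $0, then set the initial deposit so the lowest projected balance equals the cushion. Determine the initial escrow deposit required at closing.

Cushion = 2 × $1,554.87 = $3,109.74
Trial balance (start $0, +$1,554.87 each month, − disbursements):
  Oct: +$1,554.87 − $2,240.28 → -$685.41
  Nov: +$1,554.87 − $1,142.19 → -$272.73
  Dec: +$1,554.87 − $2,962.35 → -$1,680.21
  Jan: +$1,554.87 → -$125.34
  Feb: +$1,554.87 − $1,142.19 → $287.34
  Mar: +$1,554.87 − $2,962.35 → -$1,120.14
  Apr: +$1,554.87 → $434.73
  May: +$1,554.87 − $1,142.19 → $847.41
  Jun: +$1,554.87 − $2,962.35 → -$560.07
  Jul: +$1,554.87 → $994.80
  Aug: +$1,554.87 − $1,142.19 → $1,407.48
  Sep: +$1,554.87 − $2,962.35 → $0.00
Lowest trial balance = -$1,680.21 (Dec)
Initial deposit = cushion − low point = $3,109.74 − (-$1,680.21) = $4,789.95

$4,789.95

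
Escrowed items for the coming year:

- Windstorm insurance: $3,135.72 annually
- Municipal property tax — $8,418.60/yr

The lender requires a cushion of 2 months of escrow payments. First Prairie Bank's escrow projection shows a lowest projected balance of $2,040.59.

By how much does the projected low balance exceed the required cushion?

Windstorm insurance = $3,135.72 per year
Municipal property tax = $8,418.60 per year
Yearly total = $11,554.32
Base monthly escrow = $11,554.32 / 12 = $962.86
Required cushion = 2 × $962.86 = $1,925.72
Excess over cushion: $2,040.59 − $1,925.72 = $114.87

$114.87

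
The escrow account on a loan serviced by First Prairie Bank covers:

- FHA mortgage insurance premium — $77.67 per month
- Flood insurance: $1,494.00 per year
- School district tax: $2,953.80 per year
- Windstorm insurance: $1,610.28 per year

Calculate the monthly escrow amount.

FHA mortgage insurance premium — $77.67 × 12 = $932.04/yr
Flood insurance — $1,494.00/yr
School district tax — $2,953.80/yr
Windstorm insurance — $1,610.28/yr
Annual escrow total = $6,990.12
Base monthly escrow = $6,990.12 ÷ 12 = $582.51

$582.51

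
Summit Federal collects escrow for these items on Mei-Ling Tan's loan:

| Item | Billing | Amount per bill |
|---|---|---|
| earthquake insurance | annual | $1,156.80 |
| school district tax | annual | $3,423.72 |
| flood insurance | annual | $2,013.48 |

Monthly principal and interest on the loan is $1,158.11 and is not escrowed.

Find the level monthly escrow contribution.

$549.50

Earthquake insurance — $1,156.80 annually
School district tax — $3,423.72 annually
Flood insurance — $2,013.48 annually
Total per year = $1,156.80 + $3,423.72 + $2,013.48 = $6,594.00
Base monthly escrow = $6,594.00 / 12 = $549.50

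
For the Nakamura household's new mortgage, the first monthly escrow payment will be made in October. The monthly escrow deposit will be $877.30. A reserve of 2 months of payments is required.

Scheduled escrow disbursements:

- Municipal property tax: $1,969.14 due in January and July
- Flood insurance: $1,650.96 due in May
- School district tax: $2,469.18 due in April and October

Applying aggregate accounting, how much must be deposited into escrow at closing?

Cushion = 2 × $877.30 = $1,754.60
Trial balance (start $0, +$877.30 each month, − disbursements):
  Oct: +$877.30 − $2,469.18 → -$1,591.88
  Nov: +$877.30 → -$714.58
  Dec: +$877.30 → $162.72
  Jan: +$877.30 − $1,969.14 → -$929.12
  Feb: +$877.30 → -$51.82
  Mar: +$877.30 → $825.48
  Apr: +$877.30 − $2,469.18 → -$766.40
  May: +$877.30 − $1,650.96 → -$1,540.06
  Jun: +$877.30 → -$662.76
  Jul: +$877.30 − $1,969.14 → -$1,754.60
  Aug: +$877.30 → -$877.30
  Sep: +$877.30 → $0.00
Lowest trial balance = -$1,754.60 (Jul)
Initial deposit = cushion − low point = $1,754.60 − (-$1,754.60) = $3,509.20

$3,509.20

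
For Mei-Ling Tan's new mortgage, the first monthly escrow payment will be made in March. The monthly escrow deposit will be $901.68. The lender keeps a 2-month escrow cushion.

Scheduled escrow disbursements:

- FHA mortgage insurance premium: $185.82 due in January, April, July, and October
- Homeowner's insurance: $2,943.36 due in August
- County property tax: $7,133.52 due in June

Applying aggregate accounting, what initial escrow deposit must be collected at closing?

$6,841.80

Cushion = 2 × $901.68 = $1,803.36
Trial balance (start $0, +$901.68 each month, − disbursements):
  Mar: +$901.68 → $901.68
  Apr: +$901.68 − $185.82 → $1,617.54
  May: +$901.68 → $2,519.22
  Jun: +$901.68 − $7,133.52 → -$3,712.62
  Jul: +$901.68 − $185.82 → -$2,996.76
  Aug: +$901.68 − $2,943.36 → -$5,038.44
  Sep: +$901.68 → -$4,136.76
  Oct: +$901.68 − $185.82 → -$3,420.90
  Nov: +$901.68 → -$2,519.22
  Dec: +$901.68 → -$1,617.54
  Jan: +$901.68 − $185.82 → -$901.68
  Feb: +$901.68 → $0.00
Lowest trial balance = -$5,038.44 (Aug)
Initial deposit = cushion − low point = $1,803.36 − (-$5,038.44) = $6,841.80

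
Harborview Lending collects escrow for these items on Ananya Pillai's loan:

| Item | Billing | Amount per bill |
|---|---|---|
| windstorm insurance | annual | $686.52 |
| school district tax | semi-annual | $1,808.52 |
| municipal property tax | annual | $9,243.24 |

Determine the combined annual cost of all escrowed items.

$13,546.80

Windstorm insurance: $686.52 annually
School district tax: $1,808.52 × 2 = $3,617.04 annually
Municipal property tax: $9,243.24 annually
Annual escrow total = $13,546.80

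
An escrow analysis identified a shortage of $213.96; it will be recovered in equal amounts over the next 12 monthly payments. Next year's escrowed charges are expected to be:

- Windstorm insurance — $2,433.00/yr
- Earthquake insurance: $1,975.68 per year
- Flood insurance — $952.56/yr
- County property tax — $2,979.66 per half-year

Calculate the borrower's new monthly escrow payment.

$961.21

Windstorm insurance = $2,433.00 per year
Earthquake insurance = $1,975.68 per year
Flood insurance = $952.56 per year
County property tax = $2,979.66 × 2 = $5,959.32 per year
Annual escrow total = $11,320.56
Monthly = $11,320.56 ÷ 12 = $943.38
Shortage spread = $213.96 ÷ 12 = $17.83/mo
New monthly escrow = $943.38 + $17.83 = $961.21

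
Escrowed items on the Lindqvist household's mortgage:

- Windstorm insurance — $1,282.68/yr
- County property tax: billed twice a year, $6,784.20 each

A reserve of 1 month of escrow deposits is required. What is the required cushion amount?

Windstorm insurance = $1,282.68 per year
County property tax = $6,784.20 × 2 = $13,568.40 per year
Combined annual = $1,282.68 + $13,568.40 = $14,851.08
Base monthly escrow = $14,851.08 / 12 = $1,237.59
Required cushion = 1 × $1,237.59 = $1,237.59

$1,237.59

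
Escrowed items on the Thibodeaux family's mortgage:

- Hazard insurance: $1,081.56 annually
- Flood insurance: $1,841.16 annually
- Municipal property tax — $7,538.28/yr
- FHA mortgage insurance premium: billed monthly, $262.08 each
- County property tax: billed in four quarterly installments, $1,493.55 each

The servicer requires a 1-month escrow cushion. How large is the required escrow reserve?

Hazard insurance: $1,081.56 per year
Flood insurance: $1,841.16 per year
Municipal property tax: $7,538.28 per year
FHA mortgage insurance premium: $262.08 × 12 = $3,144.96 per year
County property tax: $1,493.55 × 4 = $5,974.20 per year
Yearly total = $1,081.56 + $1,841.16 + $7,538.28 + $3,144.96 + $5,974.20 = $19,580.16
Monthly = $19,580.16 ÷ 12 = $1,631.68
Cushion = 1 × $1,631.68 = $1,631.68

$1,631.68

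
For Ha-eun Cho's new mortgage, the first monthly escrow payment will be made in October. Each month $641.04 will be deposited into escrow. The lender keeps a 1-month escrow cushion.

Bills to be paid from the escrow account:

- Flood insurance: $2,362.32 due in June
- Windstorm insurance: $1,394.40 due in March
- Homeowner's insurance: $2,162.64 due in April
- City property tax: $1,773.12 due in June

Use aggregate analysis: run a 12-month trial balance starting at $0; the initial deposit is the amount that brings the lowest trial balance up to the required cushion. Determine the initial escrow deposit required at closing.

$2,564.16

Cushion = 1 × $641.04 = $641.04
Trial balance (start $0, +$641.04 each month, − disbursements):
  Oct: +$641.04 → $641.04
  Nov: +$641.04 → $1,282.08
  Dec: +$641.04 → $1,923.12
  Jan: +$641.04 → $2,564.16
  Feb: +$641.04 → $3,205.20
  Mar: +$641.04 − $1,394.40 → $2,451.84
  Apr: +$641.04 − $2,162.64 → $930.24
  May: +$641.04 → $1,571.28
  Jun: +$641.04 − $4,135.44 → -$1,923.12
  Jul: +$641.04 → -$1,282.08
  Aug: +$641.04 → -$641.04
  Sep: +$641.04 → $0.00
Lowest trial balance = -$1,923.12 (Jun)
Initial deposit = cushion − low point = $641.04 − (-$1,923.12) = $2,564.16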